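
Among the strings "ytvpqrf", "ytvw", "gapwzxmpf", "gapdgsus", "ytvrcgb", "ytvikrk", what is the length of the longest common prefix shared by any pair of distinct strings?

The deepest shared node is where two words last agree before diverging.
e.g. "gapdgsus" and "gapwzxmpf" share the prefix "gap" of length 3; no pair shares a longer one.
Longest shared-prefix length: 3

3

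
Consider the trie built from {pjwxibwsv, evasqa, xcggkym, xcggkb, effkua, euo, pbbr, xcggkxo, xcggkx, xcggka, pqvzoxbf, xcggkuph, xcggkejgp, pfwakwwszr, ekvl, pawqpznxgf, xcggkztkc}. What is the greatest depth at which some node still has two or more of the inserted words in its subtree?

Equivalently: take the maximum, over all pairs, of their longest common prefix length.
e.g. "xcggkx" and "xcggkxo" share the prefix "xcggkx" of length 6; no pair shares a longer one.
Longest shared-prefix length: 6

6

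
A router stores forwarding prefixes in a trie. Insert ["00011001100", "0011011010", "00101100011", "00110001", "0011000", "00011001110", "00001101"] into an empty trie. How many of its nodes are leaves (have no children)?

6

A leaf is a node with no children — equivalently, the end of a word that is not a proper prefix of any other stored word.
Those words: "00001101", "00011001100", "00011001110", "00101100011", "00110001", "0011011010"
Leaf count: 6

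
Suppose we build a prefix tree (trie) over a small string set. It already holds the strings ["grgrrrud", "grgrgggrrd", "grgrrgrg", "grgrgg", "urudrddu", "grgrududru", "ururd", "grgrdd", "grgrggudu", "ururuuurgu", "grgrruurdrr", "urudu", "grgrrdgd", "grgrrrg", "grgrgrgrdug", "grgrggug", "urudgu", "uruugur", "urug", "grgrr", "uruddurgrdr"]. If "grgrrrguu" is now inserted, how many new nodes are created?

2

The longest prefix of "grgrrrguu" already in the trie is "grgrrrg" (length 7).
Each of the 2 remaining characters creates one node.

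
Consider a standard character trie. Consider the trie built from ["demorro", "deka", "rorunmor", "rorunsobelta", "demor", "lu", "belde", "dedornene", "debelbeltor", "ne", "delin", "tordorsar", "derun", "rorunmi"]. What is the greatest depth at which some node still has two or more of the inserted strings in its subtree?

6

Equivalently: take the maximum, over all pairs, of their longest common prefix length.
"rorunmi" and "rorunmor" agree on "rorunm" (6 characters) before diverging; nothing deeper is shared.
Longest shared-prefix length: 6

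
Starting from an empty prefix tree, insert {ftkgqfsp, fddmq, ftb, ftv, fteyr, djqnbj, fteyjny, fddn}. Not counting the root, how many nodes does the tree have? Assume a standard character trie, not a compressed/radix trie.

Count nodes per top-level branch (shared prefixes stored once):
  'd'-branch (djqnbj): 6 nodes
  'f'-branch (fddmq, fddn, ftb, fteyjny, fteyr, ftkgqfsp, ftv): 21 nodes
Sum: 27

27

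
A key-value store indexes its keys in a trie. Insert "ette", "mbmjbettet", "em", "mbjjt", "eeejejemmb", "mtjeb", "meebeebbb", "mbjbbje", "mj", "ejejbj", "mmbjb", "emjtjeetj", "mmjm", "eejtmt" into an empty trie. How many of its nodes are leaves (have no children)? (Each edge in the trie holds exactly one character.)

13

A leaf is a node with no children — equivalently, the end of a word that is not a proper prefix of any other stored word.
Those words: "eeejejemmb", "eejtmt", "ejejbj", "emjtjeetj", "ette", "mbjbbje", "mbjjt", "mbmjbettet", "meebeebbb", "mj", "mmbjb", "mmjm", "mtjeb"
Leaf count: 13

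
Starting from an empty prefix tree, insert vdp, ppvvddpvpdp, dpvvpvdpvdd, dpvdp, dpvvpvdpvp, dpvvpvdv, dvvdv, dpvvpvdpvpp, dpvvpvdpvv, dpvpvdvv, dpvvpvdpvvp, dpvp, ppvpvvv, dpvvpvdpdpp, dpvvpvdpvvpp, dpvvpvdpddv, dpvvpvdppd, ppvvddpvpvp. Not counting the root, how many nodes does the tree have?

55

For each word, the new-node count is its length minus the longest prefix already in the trie:
  "vdp" → 3 new (v, d, p)
  "ppvvddpvpdp" → 11 new (p, p, v, v, d, d, p, v, p, d, p)
  "dpvvpvdpvdd" → 11 new (d, p, v, v, p, v, d, p, v, d, d)
  "dpvdp" → prefix "dpv" already present; 2 new (d, p)
  "dpvvpvdpvp" → prefix "dpvvpvdpv" already present; 1 new (p)
  "dpvvpvdv" → prefix "dpvvpvd" already present; 1 new (v)
  "dvvdv" → prefix "d" already present; 4 new (v, v, d, v)
  "dpvvpvdpvpp" → prefix "dpvvpvdpvp" already present; 1 new (p)
  "dpvvpvdpvv" → prefix "dpvvpvdpv" already present; 1 new (v)
  "dpvpvdvv" → prefix "dpv" already present; 5 new (p, v, d, v, v)
  "dpvvpvdpvvp" → prefix "dpvvpvdpvv" already present; 1 new (p)
  "dpvp" → prefix "dpvp" already present; 0 new (none)
  "ppvpvvv" → prefix "ppv" already present; 4 new (p, v, v, v)
  "dpvvpvdpdpp" → prefix "dpvvpvdp" already present; 3 new (d, p, p)
  "dpvvpvdpvvpp" → prefix "dpvvpvdpvvp" already present; 1 new (p)
  "dpvvpvdpddv" → prefix "dpvvpvdpd" already present; 2 new (d, v)
  "dpvvpvdppd" → prefix "dpvvpvdp" already present; 2 new (p, d)
  "ppvvddpvpvp" → prefix "ppvvddpvp" already present; 2 new (v, p)
Total nodes = 3 + 11 + 11 + 2 + 1 + 1 + 4 + 1 + 1 + 5 + 1 + 0 + 4 + 3 + 1 + 2 + 2 + 2 = 55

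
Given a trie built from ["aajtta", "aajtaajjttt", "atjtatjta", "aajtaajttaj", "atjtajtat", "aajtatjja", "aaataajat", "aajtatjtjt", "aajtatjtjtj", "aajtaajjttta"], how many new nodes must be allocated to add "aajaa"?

Walking "aajaa" from the root, the first 3 characters ("aaj") follow existing edges; "a" is the first miss.
So 5 − 3 = 2 new nodes.

2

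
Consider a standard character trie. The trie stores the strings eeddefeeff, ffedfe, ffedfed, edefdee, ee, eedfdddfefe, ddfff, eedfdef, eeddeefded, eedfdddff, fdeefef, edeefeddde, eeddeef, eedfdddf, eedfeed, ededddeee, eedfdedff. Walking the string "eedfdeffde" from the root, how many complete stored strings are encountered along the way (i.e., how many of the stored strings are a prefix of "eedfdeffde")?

Traverse "eedfdeffde" character by character; count nodes along the way that are marked as word ends.
Prefixes of the query that are stored words: "ee", "eedfdef"
Count: 2

2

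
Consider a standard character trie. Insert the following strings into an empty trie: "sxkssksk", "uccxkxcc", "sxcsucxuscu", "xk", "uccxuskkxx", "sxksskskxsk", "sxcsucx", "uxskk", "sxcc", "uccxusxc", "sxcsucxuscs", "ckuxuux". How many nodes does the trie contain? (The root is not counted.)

Count nodes per top-level branch (shared prefixes stored once):
  'c'-branch (ckuxuux): 7 nodes
  's'-branch (sxcc, sxcsucx, sxcsucxuscs, sxcsucxuscu, sxkssksk, sxksskskxsk): 22 nodes
  'u'-branch (uccxkxcc, uccxuskkxx, uccxusxc, uxskk): 20 nodes
  'x'-branch (xk): 2 nodes
Sum: 51

51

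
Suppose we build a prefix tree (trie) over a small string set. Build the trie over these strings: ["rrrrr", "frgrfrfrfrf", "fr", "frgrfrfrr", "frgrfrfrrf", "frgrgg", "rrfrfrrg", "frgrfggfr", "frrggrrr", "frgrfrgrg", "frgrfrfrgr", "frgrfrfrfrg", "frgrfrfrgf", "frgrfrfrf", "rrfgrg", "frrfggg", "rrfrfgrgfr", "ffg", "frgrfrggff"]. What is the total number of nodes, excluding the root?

60

Insert word by word; a character creates a node only if that edge doesn't already exist:
  "rrrrr" → 5 new (r, r, r, r, r)
  "frgrfrfrfrf" → 11 new (f, r, g, r, f, r, f, r, f, r, f)
  "fr" → prefix "fr" already present; 0 new (none)
  "frgrfrfrr" → prefix "frgrfrfr" already present; 1 new (r)
  "frgrfrfrrf" → prefix "frgrfrfrr" already present; 1 new (f)
  "frgrgg" → prefix "frgr" already present; 2 new (g, g)
  "rrfrfrrg" → prefix "rr" already present; 6 new (f, r, f, r, r, g)
  "frgrfggfr" → prefix "frgrf" already present; 4 new (g, g, f, r)
  "frrggrrr" → prefix "fr" already present; 6 new (r, g, g, r, r, r)
  "frgrfrgrg" → prefix "frgrfr" already present; 3 new (g, r, g)
  "frgrfrfrgr" → prefix "frgrfrfr" already present; 2 new (g, r)
  "frgrfrfrfrg" → prefix "frgrfrfrfr" already present; 1 new (g)
  "frgrfrfrgf" → prefix "frgrfrfrg" already present; 1 new (f)
  "frgrfrfrf" → prefix "frgrfrfrf" already present; 0 new (none)
  "rrfgrg" → prefix "rrf" already present; 3 new (g, r, g)
  "frrfggg" → prefix "frr" already present; 4 new (f, g, g, g)
  "rrfrfgrgfr" → prefix "rrfrf" already present; 5 new (g, r, g, f, r)
  "ffg" → prefix "f" already present; 2 new (f, g)
  "frgrfrggff" → prefix "frgrfrg" already present; 3 new (g, f, f)
Total nodes = 5 + 11 + 0 + 1 + 1 + 2 + 6 + 4 + 6 + 3 + 2 + 1 + 1 + 0 + 3 + 4 + 5 + 2 + 3 = 60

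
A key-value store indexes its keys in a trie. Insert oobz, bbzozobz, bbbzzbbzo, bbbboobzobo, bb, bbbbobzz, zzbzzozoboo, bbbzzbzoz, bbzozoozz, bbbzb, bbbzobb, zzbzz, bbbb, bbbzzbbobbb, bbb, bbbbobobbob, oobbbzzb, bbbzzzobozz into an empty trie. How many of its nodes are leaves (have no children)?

14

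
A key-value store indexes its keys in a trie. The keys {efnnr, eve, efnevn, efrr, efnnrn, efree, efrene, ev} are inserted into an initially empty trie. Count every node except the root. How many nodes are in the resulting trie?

17

Insert word by word; a character creates a node only if that edge doesn't already exist:
  "efnnr" → 5 new (e, f, n, n, r)
  "eve" → prefix "e" already present; 2 new (v, e)
  "efnevn" → prefix "efn" already present; 3 new (e, v, n)
  "efrr" → prefix "ef" already present; 2 new (r, r)
  "efnnrn" → prefix "efnnr" already present; 1 new (n)
  "efree" → prefix "efr" already present; 2 new (e, e)
  "efrene" → prefix "efre" already present; 2 new (n, e)
  "ev" → prefix "ev" already present; 0 new (none)
Total nodes = 5 + 2 + 3 + 2 + 1 + 2 + 2 + 0 = 17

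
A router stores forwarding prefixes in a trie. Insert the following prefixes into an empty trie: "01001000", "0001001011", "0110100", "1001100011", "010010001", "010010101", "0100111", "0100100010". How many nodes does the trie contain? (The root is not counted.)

39

Trace insertions, counting only characters that open a new branch:
  "01001000" → 8 new (0, 1, 0, 0, 1, 0, 0, 0)
  "0001001011" → prefix "0" already present; 9 new (0, 0, 1, 0, 0, 1, 0, 1, 1)
  "0110100" → prefix "01" already present; 5 new (1, 0, 1, 0, 0)
  "1001100011" → 10 new (1, 0, 0, 1, 1, 0, 0, 0, 1, 1)
  "010010001" → prefix "01001000" already present; 1 new (1)
  "010010101" → prefix "010010" already present; 3 new (1, 0, 1)
  "0100111" → prefix "01001" already present; 2 new (1, 1)
  "0100100010" → prefix "010010001" already present; 1 new (0)
Total nodes = 8 + 9 + 5 + 10 + 1 + 3 + 2 + 1 = 39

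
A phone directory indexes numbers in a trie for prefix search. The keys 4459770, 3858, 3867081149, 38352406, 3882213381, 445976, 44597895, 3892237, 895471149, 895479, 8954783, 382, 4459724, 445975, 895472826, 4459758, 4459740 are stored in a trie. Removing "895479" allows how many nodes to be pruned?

Walk "895479" from the leaf back toward the root, removing each node that no remaining word uses.
The suffix "9" (1 node) is used only by "895479"; the node for "89547" still has the child "1", so pruning stops there.
Nodes removed: 1

1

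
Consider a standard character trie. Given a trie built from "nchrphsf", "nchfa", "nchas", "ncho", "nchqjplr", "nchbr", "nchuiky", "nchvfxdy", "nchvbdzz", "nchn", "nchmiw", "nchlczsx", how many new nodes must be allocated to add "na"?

1

Walking "na" from the root, the first 1 characters ("n") follow existing edges; "a" is the first miss.
So 2 − 1 = 1 new nodes.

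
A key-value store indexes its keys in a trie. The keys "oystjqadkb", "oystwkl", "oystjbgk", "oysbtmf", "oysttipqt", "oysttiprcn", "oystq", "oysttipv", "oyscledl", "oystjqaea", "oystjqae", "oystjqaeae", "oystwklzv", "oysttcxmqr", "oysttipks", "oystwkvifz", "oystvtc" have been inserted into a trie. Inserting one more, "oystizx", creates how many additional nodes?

3

Walking "oystizx" from the root, the first 4 characters ("oyst") follow existing edges; "i" is the first miss.
So 7 − 4 = 3 new nodes.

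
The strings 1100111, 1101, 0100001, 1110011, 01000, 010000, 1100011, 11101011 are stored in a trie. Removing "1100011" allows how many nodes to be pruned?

3

A node on "1100011"'s path can go only if nothing else ends at it or branches off below it.
The suffix "011" (3 nodes) is used only by "1100011"; the node for "1100" still has the child "1", so pruning stops there.
Nodes removed: 3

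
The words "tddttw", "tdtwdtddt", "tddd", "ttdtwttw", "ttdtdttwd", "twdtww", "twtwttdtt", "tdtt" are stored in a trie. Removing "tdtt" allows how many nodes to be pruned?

A node on "tdtt"'s path can go only if nothing else ends at it or branches off below it.
The suffix "t" (1 node) is used only by "tdtt"; the node for "tdt" still has the child "w", so pruning stops there.
Nodes removed: 1

1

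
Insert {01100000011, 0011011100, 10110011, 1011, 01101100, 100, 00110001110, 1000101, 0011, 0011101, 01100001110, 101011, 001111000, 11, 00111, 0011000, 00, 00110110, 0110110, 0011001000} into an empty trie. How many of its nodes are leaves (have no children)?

Leaves are exactly the stored words that no other stored word extends.
Those words: "00110001110", "0011001000", "00110110", "0011011100", "0011101", "001111000", "01100000011", "01100001110", "01101100", "1000101", "101011", "10110011", "11"
Leaf count: 13

13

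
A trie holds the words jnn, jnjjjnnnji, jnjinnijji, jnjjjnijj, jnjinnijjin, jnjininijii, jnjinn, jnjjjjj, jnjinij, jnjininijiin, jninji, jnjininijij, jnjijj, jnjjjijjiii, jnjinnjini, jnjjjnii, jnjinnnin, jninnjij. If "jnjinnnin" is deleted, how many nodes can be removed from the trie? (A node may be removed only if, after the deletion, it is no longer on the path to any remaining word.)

A node on "jnjinnnin"'s path can go only if nothing else ends at it or branches off below it.
The suffix "nin" (3 nodes) is used only by "jnjinnnin"; the node for "jnjinn" still has the child "i", so pruning stops there.
Nodes removed: 3

3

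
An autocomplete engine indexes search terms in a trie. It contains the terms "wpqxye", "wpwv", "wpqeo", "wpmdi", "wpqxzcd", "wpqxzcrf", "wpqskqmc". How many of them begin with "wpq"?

5

Walk to "wpq"; the words in its subtree are exactly those with that prefix.
Matches: "wpqeo", "wpqskqmc", "wpqxye", "wpqxzcd", "wpqxzcrf"
Count: 5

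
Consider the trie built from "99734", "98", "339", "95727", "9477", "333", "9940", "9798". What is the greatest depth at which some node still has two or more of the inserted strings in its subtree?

2

The deepest shared node is where two words last agree before diverging.
"333" and "339" agree on "33" (2 characters) before diverging; nothing deeper is shared.
Longest shared-prefix length: 2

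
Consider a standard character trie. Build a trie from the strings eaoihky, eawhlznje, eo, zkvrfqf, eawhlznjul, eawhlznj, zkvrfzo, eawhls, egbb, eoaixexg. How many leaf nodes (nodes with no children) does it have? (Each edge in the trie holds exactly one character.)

8

Leaves are exactly the stored words that no other stored word extends.
Those words: "eaoihky", "eawhls", "eawhlznje", "eawhlznjul", "egbb", "eoaixexg", "zkvrfqf", "zkvrfzo"
Leaf count: 8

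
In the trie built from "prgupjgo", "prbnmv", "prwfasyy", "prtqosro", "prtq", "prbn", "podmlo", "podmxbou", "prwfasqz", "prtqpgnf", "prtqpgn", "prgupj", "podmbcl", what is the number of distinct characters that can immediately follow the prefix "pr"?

The children of the "pr" node are the distinct next characters among strings starting with "pr".
Characters that immediately follow "pr" among the stored strings: {b, g, t, w}.
That node has 4 child edges.

4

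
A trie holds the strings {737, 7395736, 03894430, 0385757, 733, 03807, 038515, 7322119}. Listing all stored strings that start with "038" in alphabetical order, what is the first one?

03807

Filter for "038…" and sort: "03807", "038515", "0385757", "03894430"
Position 1: 03807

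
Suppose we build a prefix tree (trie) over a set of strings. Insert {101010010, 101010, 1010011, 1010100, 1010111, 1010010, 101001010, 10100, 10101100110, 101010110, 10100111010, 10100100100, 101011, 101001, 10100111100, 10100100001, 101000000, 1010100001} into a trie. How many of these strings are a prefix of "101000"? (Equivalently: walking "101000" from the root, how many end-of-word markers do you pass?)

Check each prefix of "101000" against the stored set — each match is an end-marker on the path.
Prefixes of the query that are stored words: "10100"
Count: 1

1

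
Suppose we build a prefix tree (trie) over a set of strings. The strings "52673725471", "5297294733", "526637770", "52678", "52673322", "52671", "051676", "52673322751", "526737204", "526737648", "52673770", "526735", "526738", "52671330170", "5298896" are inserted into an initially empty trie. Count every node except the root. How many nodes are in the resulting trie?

58

Trace insertions, counting only characters that open a new branch:
  "52673725471" → 11 new (5, 2, 6, 7, 3, 7, 2, 5, 4, 7, 1)
  "5297294733" → prefix "52" already present; 8 new (9, 7, 2, 9, 4, 7, 3, 3)
  "526637770" → prefix "526" already present; 6 new (6, 3, 7, 7, 7, 0)
  "52678" → prefix "5267" already present; 1 new (8)
  "52673322" → prefix "52673" already present; 3 new (3, 2, 2)
  "52671" → prefix "5267" already present; 1 new (1)
  "051676" → 6 new (0, 5, 1, 6, 7, 6)
  "52673322751" → prefix "52673322" already present; 3 new (7, 5, 1)
  "526737204" → prefix "5267372" already present; 2 new (0, 4)
  "526737648" → prefix "526737" already present; 3 new (6, 4, 8)
  "52673770" → prefix "526737" already present; 2 new (7, 0)
  "526735" → prefix "52673" already present; 1 new (5)
  "526738" → prefix "52673" already present; 1 new (8)
  "52671330170" → prefix "52671" already present; 6 new (3, 3, 0, 1, 7, 0)
  "5298896" → prefix "529" already present; 4 new (8, 8, 9, 6)
Total nodes = 11 + 8 + 6 + 1 + 3 + 1 + 6 + 3 + 2 + 3 + 2 + 1 + 1 + 6 + 4 = 58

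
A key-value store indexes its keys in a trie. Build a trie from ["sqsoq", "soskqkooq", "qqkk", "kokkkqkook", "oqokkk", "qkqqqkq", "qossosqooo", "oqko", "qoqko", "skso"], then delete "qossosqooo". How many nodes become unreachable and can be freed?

Walk "qossosqooo" from the leaf back toward the root, removing each node that no remaining word uses.
The suffix "ssosqooo" (8 nodes) is used only by "qossosqooo"; the node for "qo" still has the child "q", so pruning stops there.
Nodes removed: 8

8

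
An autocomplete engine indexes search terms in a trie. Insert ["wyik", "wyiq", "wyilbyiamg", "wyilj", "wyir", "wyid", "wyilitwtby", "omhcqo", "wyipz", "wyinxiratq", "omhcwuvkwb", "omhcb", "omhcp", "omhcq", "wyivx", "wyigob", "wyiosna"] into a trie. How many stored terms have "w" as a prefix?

Walk to "w"; the words in its subtree are exactly those with that prefix.
Words under "w": wyid, wyigob, wyik, wyilbyiamg, wyilitwtby, wyilj, wyinxiratq, wyiosna, wyipz, wyiq, wyir, wyivx
Count: 12

12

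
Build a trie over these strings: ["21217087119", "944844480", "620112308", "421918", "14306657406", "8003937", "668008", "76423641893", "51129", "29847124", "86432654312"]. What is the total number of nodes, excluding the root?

91

Count nodes per top-level branch (shared prefixes stored once):
  '1'-branch (14306657406): 11 nodes
  '2'-branch (21217087119, 29847124): 18 nodes
  '4'-branch (421918): 6 nodes
  '5'-branch (51129): 5 nodes
  '6'-branch (620112308, 668008): 14 nodes
  '7'-branch (76423641893): 11 nodes
  '8'-branch (8003937, 86432654312): 17 nodes
  '9'-branch (944844480): 9 nodes
Sum: 91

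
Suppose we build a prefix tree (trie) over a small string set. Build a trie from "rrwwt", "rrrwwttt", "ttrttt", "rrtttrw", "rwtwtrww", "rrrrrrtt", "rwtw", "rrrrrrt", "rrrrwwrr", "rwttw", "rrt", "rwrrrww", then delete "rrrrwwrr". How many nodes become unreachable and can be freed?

A node on "rrrrwwrr"'s path can go only if nothing else ends at it or branches off below it.
The suffix "wwrr" (4 nodes) is used only by "rrrrwwrr"; the node for "rrrr" still has the child "r", so pruning stops there.
Nodes removed: 4

4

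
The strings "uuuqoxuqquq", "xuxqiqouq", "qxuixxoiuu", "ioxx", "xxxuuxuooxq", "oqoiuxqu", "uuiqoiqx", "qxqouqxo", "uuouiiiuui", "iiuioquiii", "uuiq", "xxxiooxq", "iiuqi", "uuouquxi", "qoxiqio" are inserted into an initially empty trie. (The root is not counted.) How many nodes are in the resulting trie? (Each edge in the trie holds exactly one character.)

For each word, the new-node count is its length minus the longest prefix already in the trie:
  "uuuqoxuqquq" → 11 new (u, u, u, q, o, x, u, q, q, u, q)
  "xuxqiqouq" → 9 new (x, u, x, q, i, q, o, u, q)
  "qxuixxoiuu" → 10 new (q, x, u, i, x, x, o, i, u, u)
  "ioxx" → 4 new (i, o, x, x)
  "xxxuuxuooxq" → prefix "x" already present; 10 new (x, x, u, u, x, u, o, o, x, q)
  "oqoiuxqu" → 8 new (o, q, o, i, u, x, q, u)
  "uuiqoiqx" → prefix "uu" already present; 6 new (i, q, o, i, q, x)
  "qxqouqxo" → prefix "qx" already present; 6 new (q, o, u, q, x, o)
  "uuouiiiuui" → prefix "uu" already present; 8 new (o, u, i, i, i, u, u, i)
  "iiuioquiii" → prefix "i" already present; 9 new (i, u, i, o, q, u, i, i, i)
  "uuiq" → prefix "uuiq" already present; 0 new (none)
  "xxxiooxq" → prefix "xxx" already present; 5 new (i, o, o, x, q)
  "iiuqi" → prefix "iiu" already present; 2 new (q, i)
  "uuouquxi" → prefix "uuou" already present; 4 new (q, u, x, i)
  "qoxiqio" → prefix "q" already present; 6 new (o, x, i, q, i, o)
Total nodes = 11 + 9 + 10 + 4 + 10 + 8 + 6 + 6 + 8 + 9 + 0 + 5 + 2 + 4 + 6 = 98

98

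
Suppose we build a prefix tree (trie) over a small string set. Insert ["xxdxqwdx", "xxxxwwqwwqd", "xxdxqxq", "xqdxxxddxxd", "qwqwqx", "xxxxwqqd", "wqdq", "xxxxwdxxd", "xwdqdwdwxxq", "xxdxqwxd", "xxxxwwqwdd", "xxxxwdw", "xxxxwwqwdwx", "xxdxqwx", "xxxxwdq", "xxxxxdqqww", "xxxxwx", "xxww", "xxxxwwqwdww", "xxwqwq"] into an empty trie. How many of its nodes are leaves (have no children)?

19

Leaves are exactly the stored words that no other stored word extends.
Those words: "qwqwqx", "wqdq", "xqdxxxddxxd", "xwdqdwdwxxq", "xxdxqwdx", "xxdxqwxd", "xxdxqxq", "xxwqwq", "xxww", "xxxxwdq", "xxxxwdw", "xxxxwdxxd", "xxxxwqqd", "xxxxwwqwdd", "xxxxwwqwdww", "xxxxwwqwdwx", "xxxxwwqwwqd", "xxxxwx", "xxxxxdqqww"
Leaf count: 19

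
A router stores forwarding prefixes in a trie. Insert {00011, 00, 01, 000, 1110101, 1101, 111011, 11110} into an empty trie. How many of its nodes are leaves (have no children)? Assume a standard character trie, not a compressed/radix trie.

6

Leaves are exactly the stored words that no other stored word extends.
Those words: "00011", "01", "1101", "1110101", "111011", "11110"
Leaf count: 6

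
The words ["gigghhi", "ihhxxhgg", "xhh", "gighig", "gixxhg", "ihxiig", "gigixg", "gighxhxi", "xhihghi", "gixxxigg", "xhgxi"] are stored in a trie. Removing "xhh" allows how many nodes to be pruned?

1

A node on "xhh"'s path can go only if nothing else ends at it or branches off below it.
The suffix "h" (1 node) is used only by "xhh"; the node for "xh" still has the child "i", so pruning stops there.
Nodes removed: 1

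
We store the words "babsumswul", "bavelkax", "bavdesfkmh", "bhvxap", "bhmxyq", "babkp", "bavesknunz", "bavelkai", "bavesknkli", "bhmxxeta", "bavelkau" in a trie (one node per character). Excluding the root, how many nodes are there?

49

Count nodes per top-level branch (shared prefixes stored once):
  'b'-branch (babkp, babsumswul, bavdesfkmh, bavelkai, bavelkau, bavelkax, bavesknkli, bavesknunz, bhmxxeta, bhmxyq, bhvxap): 49 nodes
Sum: 49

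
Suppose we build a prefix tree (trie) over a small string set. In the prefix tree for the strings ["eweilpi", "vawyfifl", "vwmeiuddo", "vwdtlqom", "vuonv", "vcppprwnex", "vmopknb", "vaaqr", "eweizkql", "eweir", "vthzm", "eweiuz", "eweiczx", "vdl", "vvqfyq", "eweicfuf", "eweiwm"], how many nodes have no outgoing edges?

A leaf is a node with no children — equivalently, the end of a word that is not a proper prefix of any other stored word.
Those words: "eweicfuf", "eweiczx", "eweilpi", "eweir", "eweiuz", "eweiwm", "eweizkql", "vaaqr", "vawyfifl", "vcppprwnex", "vdl", "vmopknb", "vthzm", "vuonv", "vvqfyq", "vwdtlqom", "vwmeiuddo"
Leaf count: 17

17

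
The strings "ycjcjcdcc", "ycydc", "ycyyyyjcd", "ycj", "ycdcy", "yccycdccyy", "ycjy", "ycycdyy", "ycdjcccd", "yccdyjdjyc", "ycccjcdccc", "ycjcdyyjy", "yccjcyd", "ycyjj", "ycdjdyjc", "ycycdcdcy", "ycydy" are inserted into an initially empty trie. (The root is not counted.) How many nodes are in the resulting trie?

Trace insertions, counting only characters that open a new branch:
  "ycjcjcdcc" → 9 new (y, c, j, c, j, c, d, c, c)
  "ycydc" → prefix "yc" already present; 3 new (y, d, c)
  "ycyyyyjcd" → prefix "ycy" already present; 6 new (y, y, y, j, c, d)
  "ycj" → prefix "ycj" already present; 0 new (none)
  "ycdcy" → prefix "yc" already present; 3 new (d, c, y)
  "yccycdccyy" → prefix "yc" already present; 8 new (c, y, c, d, c, c, y, y)
  "ycjy" → prefix "ycj" already present; 1 new (y)
  "ycycdyy" → prefix "ycy" already present; 4 new (c, d, y, y)
  "ycdjcccd" → prefix "ycd" already present; 5 new (j, c, c, c, d)
  "yccdyjdjyc" → prefix "ycc" already present; 7 new (d, y, j, d, j, y, c)
  "ycccjcdccc" → prefix "ycc" already present; 7 new (c, j, c, d, c, c, c)
  "ycjcdyyjy" → prefix "ycjc" already present; 5 new (d, y, y, j, y)
  "yccjcyd" → prefix "ycc" already present; 4 new (j, c, y, d)
  "ycyjj" → prefix "ycy" already present; 2 new (j, j)
  "ycdjdyjc" → prefix "ycdj" already present; 4 new (d, y, j, c)
  "ycycdcdcy" → prefix "ycycd" already present; 4 new (c, d, c, y)
  "ycydy" → prefix "ycyd" already present; 1 new (y)
Total nodes = 9 + 3 + 6 + 0 + 3 + 8 + 1 + 4 + 5 + 7 + 7 + 5 + 4 + 2 + 4 + 4 + 1 = 73

73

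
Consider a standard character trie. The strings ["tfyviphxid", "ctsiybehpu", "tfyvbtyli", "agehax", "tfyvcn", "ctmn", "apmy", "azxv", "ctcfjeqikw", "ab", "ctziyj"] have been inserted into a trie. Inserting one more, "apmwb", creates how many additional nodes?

2

The longest prefix of "apmwb" already in the trie is "apm" (length 3).
So 5 − 3 = 2 new nodes.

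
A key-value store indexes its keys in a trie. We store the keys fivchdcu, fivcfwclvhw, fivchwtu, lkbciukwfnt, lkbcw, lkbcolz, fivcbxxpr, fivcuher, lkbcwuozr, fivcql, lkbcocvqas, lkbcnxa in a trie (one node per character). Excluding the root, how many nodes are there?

56

Trace insertions, counting only characters that open a new branch:
  "fivchdcu" → 8 new (f, i, v, c, h, d, c, u)
  "fivcfwclvhw" → prefix "fivc" already present; 7 new (f, w, c, l, v, h, w)
  "fivchwtu" → prefix "fivch" already present; 3 new (w, t, u)
  "lkbciukwfnt" → 11 new (l, k, b, c, i, u, k, w, f, n, t)
  "lkbcw" → prefix "lkbc" already present; 1 new (w)
  "lkbcolz" → prefix "lkbc" already present; 3 new (o, l, z)
  "fivcbxxpr" → prefix "fivc" already present; 5 new (b, x, x, p, r)
  "fivcuher" → prefix "fivc" already present; 4 new (u, h, e, r)
  "lkbcwuozr" → prefix "lkbcw" already present; 4 new (u, o, z, r)
  "fivcql" → prefix "fivc" already present; 2 new (q, l)
  "lkbcocvqas" → prefix "lkbco" already present; 5 new (c, v, q, a, s)
  "lkbcnxa" → prefix "lkbc" already present; 3 new (n, x, a)
Total nodes = 8 + 7 + 3 + 11 + 1 + 3 + 5 + 4 + 4 + 2 + 5 + 3 = 56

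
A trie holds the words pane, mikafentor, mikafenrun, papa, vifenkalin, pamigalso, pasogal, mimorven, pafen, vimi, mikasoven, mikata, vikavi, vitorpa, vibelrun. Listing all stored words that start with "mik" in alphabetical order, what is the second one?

mikafentor

Words with prefix "mik", in lexicographic order: "mikafenrun", "mikafentor", "mikasoven", "mikata"
Position 2: mikafentor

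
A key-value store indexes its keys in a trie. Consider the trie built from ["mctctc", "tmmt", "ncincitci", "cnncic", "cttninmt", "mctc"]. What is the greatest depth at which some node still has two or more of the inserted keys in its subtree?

Look for the deepest trie node that still has at least two words in its subtree.
e.g. "mctc" and "mctctc" share the prefix "mctc" of length 4; no pair shares a longer one.
Longest shared-prefix length: 4

4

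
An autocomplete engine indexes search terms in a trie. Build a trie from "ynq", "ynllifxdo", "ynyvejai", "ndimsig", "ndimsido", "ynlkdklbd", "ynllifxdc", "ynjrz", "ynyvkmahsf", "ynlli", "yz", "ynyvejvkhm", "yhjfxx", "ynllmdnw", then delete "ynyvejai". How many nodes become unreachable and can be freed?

2

Walk "ynyvejai" from the leaf back toward the root, removing each node that no remaining word uses.
The suffix "ai" (2 nodes) is used only by "ynyvejai"; the node for "ynyvej" still has the child "v", so pruning stops there.
Nodes removed: 2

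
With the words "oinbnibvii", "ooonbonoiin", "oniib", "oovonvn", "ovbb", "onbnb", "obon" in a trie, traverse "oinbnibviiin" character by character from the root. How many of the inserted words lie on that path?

1

Walk "oinbnibviiin" from the root; an end-of-word marker is hit whenever a stored word is a prefix of "oinbnibviiin".
Prefixes of the query that are stored words: "oinbnibvii"
Count: 1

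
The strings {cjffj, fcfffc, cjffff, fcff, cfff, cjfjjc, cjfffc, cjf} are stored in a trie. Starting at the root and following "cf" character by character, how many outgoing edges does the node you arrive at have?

1

The children of the "cf" node are the distinct next characters among strings starting with "cf".
Distinct next characters after "cf": f.
That node has 1 child edge.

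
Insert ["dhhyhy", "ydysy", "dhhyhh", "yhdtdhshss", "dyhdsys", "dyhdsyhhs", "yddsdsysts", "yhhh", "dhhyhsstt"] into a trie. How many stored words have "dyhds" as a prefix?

Filter for entries beginning with "dyhds":
Words under "dyhds": dyhdsyhhs, dyhdsys
Count: 2

2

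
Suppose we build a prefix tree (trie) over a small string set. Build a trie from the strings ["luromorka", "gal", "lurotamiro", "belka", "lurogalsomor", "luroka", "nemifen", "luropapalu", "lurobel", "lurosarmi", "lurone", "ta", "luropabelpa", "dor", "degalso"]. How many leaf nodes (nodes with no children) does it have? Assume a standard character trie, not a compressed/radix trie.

15

Leaves are exactly the stored words that no other stored word extends.
Those words: "belka", "degalso", "dor", "gal", "lurobel", "lurogalsomor", "luroka", "luromorka", "lurone", "luropabelpa", "luropapalu", "lurosarmi", "lurotamiro", "nemifen", "ta"
Leaf count: 15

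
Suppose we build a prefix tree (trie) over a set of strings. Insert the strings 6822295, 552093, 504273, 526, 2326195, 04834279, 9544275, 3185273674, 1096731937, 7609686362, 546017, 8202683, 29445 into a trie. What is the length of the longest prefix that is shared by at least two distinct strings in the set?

Equivalently: take the maximum, over all pairs, of their longest common prefix length.
"2326195" and "29445" agree on "2" (1 characters) before diverging; nothing deeper is shared.
Longest shared-prefix length: 1

1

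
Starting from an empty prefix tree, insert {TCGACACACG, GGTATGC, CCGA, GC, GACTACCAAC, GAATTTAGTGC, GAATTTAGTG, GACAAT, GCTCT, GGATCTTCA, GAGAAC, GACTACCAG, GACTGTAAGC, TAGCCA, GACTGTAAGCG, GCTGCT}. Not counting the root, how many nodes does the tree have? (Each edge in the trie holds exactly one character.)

Trace insertions, counting only characters that open a new branch:
  "TCGACACACG" → 10 new (T, C, G, A, C, A, C, A, C, G)
  "GGTATGC" → 7 new (G, G, T, A, T, G, C)
  "CCGA" → 4 new (C, C, G, A)
  "GC" → prefix "G" already present; 1 new (C)
  "GACTACCAAC" → prefix "G" already present; 9 new (A, C, T, A, C, C, A, A, C)
  "GAATTTAGTGC" → prefix "GA" already present; 9 new (A, T, T, T, A, G, T, G, C)
  "GAATTTAGTG" → prefix "GAATTTAGTG" already present; 0 new (none)
  "GACAAT" → prefix "GAC" already present; 3 new (A, A, T)
  "GCTCT" → prefix "GC" already present; 3 new (T, C, T)
  "GGATCTTCA" → prefix "GG" already present; 7 new (A, T, C, T, T, C, A)
  "GAGAAC" → prefix "GA" already present; 4 new (G, A, A, C)
  "GACTACCAG" → prefix "GACTACCA" already present; 1 new (G)
  "GACTGTAAGC" → prefix "GACT" already present; 6 new (G, T, A, A, G, C)
  "TAGCCA" → prefix "T" already present; 5 new (A, G, C, C, A)
  "GACTGTAAGCG" → prefix "GACTGTAAGC" already present; 1 new (G)
  "GCTGCT" → prefix "GCT" already present; 3 new (G, C, T)
Total nodes = 10 + 7 + 4 + 1 + 9 + 9 + 0 + 3 + 3 + 7 + 4 + 1 + 6 + 5 + 1 + 3 = 73

73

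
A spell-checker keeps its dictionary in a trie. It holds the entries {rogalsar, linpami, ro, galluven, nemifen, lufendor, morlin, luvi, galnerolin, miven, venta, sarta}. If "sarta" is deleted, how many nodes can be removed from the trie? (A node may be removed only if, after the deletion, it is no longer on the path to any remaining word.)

5

A node on "sarta"'s path can go only if nothing else ends at it or branches off below it.
No other word shares any prefix with "sarta", so all 5 of its nodes go.
Nodes removed: 5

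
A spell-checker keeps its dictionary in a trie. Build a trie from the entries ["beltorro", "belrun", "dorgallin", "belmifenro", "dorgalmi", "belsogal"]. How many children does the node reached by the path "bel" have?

4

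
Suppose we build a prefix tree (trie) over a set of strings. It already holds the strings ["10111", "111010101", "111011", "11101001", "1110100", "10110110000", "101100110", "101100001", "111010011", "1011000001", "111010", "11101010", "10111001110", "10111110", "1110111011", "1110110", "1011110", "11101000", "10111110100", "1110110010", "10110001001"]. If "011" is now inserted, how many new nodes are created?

3

No existing word starts with "0", so every character of "011" needs a new node.
3 − 0 = 3 new nodes.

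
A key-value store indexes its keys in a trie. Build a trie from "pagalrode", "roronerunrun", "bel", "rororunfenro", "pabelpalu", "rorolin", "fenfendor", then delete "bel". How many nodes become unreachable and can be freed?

3

A node on "bel"'s path can go only if nothing else ends at it or branches off below it.
No other word shares any prefix with "bel", so all 3 of its nodes go.
Nodes removed: 3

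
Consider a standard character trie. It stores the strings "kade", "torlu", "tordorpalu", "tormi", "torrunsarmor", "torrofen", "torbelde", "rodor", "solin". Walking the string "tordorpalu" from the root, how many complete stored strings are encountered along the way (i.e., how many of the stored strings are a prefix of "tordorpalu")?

Walk "tordorpalu" from the root; an end-of-word marker is hit whenever a stored word is a prefix of "tordorpalu".
Prefixes of the query that are stored words: "tordorpalu"
Count: 1

1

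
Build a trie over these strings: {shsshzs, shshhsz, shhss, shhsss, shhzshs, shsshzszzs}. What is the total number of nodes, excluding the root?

22

Count nodes per top-level branch (shared prefixes stored once):
  's'-branch (shhss, shhsss, shhzshs, shshhsz, shsshzs, shsshzszzs): 22 nodes
Sum: 22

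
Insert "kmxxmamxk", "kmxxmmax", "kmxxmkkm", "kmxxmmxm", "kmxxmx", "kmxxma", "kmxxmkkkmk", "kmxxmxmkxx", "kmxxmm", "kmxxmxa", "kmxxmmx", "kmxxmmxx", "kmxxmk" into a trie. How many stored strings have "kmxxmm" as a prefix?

5

Filter for entries beginning with "kmxxmm":
Words under "kmxxmm": kmxxmm, kmxxmmax, kmxxmmx, kmxxmmxm, kmxxmmxx
Count: 5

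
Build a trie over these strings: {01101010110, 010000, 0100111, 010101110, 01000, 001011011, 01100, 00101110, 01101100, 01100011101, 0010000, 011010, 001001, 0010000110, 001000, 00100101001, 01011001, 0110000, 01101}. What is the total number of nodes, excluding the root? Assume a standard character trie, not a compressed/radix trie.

Count nodes per top-level branch (shared prefixes stored once):
  '0'-branch (001000, 0010000, 0010000110, 001001, 00100101001, 001011011, 00101110, 01000, 010000, 0100111, 010101110, 01011001, 01100, 0110000, 01100011101, 01101, 011010, 01101010110, 01101100): 61 nodes
Sum: 61

61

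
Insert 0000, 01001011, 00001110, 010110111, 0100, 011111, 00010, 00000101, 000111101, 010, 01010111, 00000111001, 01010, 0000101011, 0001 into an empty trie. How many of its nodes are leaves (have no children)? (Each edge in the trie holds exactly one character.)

Leaves are exactly the stored words that no other stored word extends.
Those words: "00000101", "00000111001", "0000101011", "00001110", "00010", "000111101", "01001011", "01010111", "010110111", "011111"
Leaf count: 10

10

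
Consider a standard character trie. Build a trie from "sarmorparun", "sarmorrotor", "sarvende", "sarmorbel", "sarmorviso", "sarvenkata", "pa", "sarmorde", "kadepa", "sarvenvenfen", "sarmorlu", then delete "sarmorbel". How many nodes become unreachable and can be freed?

Walk "sarmorbel" from the leaf back toward the root, removing each node that no remaining word uses.
The suffix "bel" (3 nodes) is used only by "sarmorbel"; the node for "sarmor" still has the child "p", so pruning stops there.
Nodes removed: 3

3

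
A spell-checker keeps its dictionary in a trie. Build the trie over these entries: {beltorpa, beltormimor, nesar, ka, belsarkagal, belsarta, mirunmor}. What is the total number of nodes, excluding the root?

38

Trace insertions, counting only characters that open a new branch:
  "beltorpa" → 8 new (b, e, l, t, o, r, p, a)
  "beltormimor" → prefix "beltor" already present; 5 new (m, i, m, o, r)
  "nesar" → 5 new (n, e, s, a, r)
  "ka" → 2 new (k, a)
  "belsarkagal" → prefix "bel" already present; 8 new (s, a, r, k, a, g, a, l)
  "belsarta" → prefix "belsar" already present; 2 new (t, a)
  "mirunmor" → 8 new (m, i, r, u, n, m, o, r)
Total nodes = 8 + 5 + 5 + 2 + 8 + 2 + 8 = 38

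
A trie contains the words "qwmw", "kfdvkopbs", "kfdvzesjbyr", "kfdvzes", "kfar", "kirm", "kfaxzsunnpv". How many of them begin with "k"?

Filter for entries beginning with "k":
Matches: "kfar", "kfaxzsunnpv", "kfdvkopbs", "kfdvzes", "kfdvzesjbyr", "kirm"
Count: 6

6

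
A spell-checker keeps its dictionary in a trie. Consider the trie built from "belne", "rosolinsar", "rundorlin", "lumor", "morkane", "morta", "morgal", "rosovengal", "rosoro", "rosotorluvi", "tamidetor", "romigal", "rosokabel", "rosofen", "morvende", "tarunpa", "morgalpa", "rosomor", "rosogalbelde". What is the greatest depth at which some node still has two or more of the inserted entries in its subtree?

Look for the deepest trie node that still has at least two words in its subtree.
"morgal" and "morgalpa" agree on "morgal" (6 characters) before diverging; nothing deeper is shared.
Longest shared-prefix length: 6

6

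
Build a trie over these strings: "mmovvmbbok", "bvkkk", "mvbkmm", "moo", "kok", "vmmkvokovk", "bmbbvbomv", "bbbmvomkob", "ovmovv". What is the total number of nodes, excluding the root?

For each word, the new-node count is its length minus the longest prefix already in the trie:
  "mmovvmbbok" → 10 new (m, m, o, v, v, m, b, b, o, k)
  "bvkkk" → 5 new (b, v, k, k, k)
  "mvbkmm" → prefix "m" already present; 5 new (v, b, k, m, m)
  "moo" → prefix "m" already present; 2 new (o, o)
  "kok" → 3 new (k, o, k)
  "vmmkvokovk" → 10 new (v, m, m, k, v, o, k, o, v, k)
  "bmbbvbomv" → prefix "b" already present; 8 new (m, b, b, v, b, o, m, v)
  "bbbmvomkob" → prefix "b" already present; 9 new (b, b, m, v, o, m, k, o, b)
  "ovmovv" → 6 new (o, v, m, o, v, v)
Total nodes = 10 + 5 + 5 + 2 + 3 + 10 + 8 + 9 + 6 = 58

58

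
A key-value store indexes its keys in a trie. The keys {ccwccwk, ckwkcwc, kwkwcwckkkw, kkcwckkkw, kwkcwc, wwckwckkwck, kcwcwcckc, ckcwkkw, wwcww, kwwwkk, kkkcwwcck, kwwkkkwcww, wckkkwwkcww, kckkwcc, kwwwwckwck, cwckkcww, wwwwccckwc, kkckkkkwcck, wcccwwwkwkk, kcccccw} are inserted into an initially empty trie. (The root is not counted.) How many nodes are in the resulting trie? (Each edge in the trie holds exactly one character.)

137

Trace insertions, counting only characters that open a new branch:
  "ccwccwk" → 7 new (c, c, w, c, c, w, k)
  "ckwkcwc" → prefix "c" already present; 6 new (k, w, k, c, w, c)
  "kwkwcwckkkw" → 11 new (k, w, k, w, c, w, c, k, k, k, w)
  "kkcwckkkw" → prefix "k" already present; 8 new (k, c, w, c, k, k, k, w)
  "kwkcwc" → prefix "kwk" already present; 3 new (c, w, c)
  "wwckwckkwck" → 11 new (w, w, c, k, w, c, k, k, w, c, k)
  "kcwcwcckc" → prefix "k" already present; 8 new (c, w, c, w, c, c, k, c)
  "ckcwkkw" → prefix "ck" already present; 5 new (c, w, k, k, w)
  "wwcww" → prefix "wwc" already present; 2 new (w, w)
  "kwwwkk" → prefix "kw" already present; 4 new (w, w, k, k)
  "kkkcwwcck" → prefix "kk" already present; 7 new (k, c, w, w, c, c, k)
  "kwwkkkwcww" → prefix "kww" already present; 7 new (k, k, k, w, c, w, w)
  "wckkkwwkcww" → prefix "w" already present; 10 new (c, k, k, k, w, w, k, c, w, w)
  "kckkwcc" → prefix "kc" already present; 5 new (k, k, w, c, c)
  "kwwwwckwck" → prefix "kwww" already present; 6 new (w, c, k, w, c, k)
  "cwckkcww" → prefix "c" already present; 7 new (w, c, k, k, c, w, w)
  "wwwwccckwc" → prefix "ww" already present; 8 new (w, w, c, c, c, k, w, c)
  "kkckkkkwcck" → prefix "kkc" already present; 8 new (k, k, k, k, w, c, c, k)
  "wcccwwwkwkk" → prefix "wc" already present; 9 new (c, c, w, w, w, k, w, k, k)
  "kcccccw" → prefix "kc" already present; 5 new (c, c, c, c, w)
Total nodes = 7 + 6 + 11 + 8 + 3 + 11 + 8 + 5 + 2 + 4 + 7 + 7 + 10 + 5 + 6 + 7 + 8 + 8 + 9 + 5 = 137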